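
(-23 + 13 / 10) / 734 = -217 / 7340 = -0.03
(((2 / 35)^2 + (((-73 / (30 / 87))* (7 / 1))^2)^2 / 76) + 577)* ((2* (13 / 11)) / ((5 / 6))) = 92158687950807446631 / 512050000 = 179979861245.60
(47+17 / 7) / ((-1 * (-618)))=173 / 2163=0.08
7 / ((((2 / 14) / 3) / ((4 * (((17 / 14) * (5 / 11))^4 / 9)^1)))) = 52200625 / 8608908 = 6.06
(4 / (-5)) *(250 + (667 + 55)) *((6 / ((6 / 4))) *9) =-27993.60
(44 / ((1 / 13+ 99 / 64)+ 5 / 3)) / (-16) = -6864 / 8213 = -0.84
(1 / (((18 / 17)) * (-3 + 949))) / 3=17 / 51084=0.00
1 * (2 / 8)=1 / 4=0.25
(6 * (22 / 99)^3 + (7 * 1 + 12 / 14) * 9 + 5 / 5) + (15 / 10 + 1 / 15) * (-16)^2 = 472.85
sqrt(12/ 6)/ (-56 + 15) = -0.03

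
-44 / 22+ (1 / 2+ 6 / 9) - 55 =-335 / 6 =-55.83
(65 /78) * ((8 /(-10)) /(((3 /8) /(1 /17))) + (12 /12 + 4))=1243 /306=4.06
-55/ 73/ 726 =-0.00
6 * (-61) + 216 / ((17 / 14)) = -3198 / 17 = -188.12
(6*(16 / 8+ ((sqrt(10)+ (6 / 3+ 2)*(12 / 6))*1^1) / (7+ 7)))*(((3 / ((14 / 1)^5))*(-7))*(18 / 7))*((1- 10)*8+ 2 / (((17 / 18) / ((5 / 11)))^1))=269001*sqrt(10) / 88001452+ 2421009 / 22000363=0.12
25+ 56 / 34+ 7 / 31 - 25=987 / 527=1.87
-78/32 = -39/16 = -2.44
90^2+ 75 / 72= 194425 / 24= 8101.04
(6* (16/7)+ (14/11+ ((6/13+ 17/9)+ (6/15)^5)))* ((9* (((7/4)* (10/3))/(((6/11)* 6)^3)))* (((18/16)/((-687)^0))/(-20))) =-59095360973/40435200000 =-1.46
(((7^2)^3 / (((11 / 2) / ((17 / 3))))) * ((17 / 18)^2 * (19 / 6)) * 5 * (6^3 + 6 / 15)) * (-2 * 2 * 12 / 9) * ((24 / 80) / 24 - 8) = 421836562188433 / 26730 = 15781390280.15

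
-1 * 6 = -6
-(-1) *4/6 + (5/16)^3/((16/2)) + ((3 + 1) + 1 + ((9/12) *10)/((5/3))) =999799/98304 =10.17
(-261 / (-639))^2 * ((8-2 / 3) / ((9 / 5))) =92510 / 136107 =0.68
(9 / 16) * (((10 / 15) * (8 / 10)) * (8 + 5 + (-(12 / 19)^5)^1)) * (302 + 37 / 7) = 41222351223 / 34665386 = 1189.15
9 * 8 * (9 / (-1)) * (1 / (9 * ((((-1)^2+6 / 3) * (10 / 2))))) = -24 / 5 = -4.80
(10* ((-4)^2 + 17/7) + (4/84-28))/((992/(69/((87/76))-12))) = 82075/10788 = 7.61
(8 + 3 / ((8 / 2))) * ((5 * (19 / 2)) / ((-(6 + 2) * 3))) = -3325 / 192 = -17.32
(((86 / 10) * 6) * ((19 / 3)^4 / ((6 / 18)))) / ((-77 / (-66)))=22415212 / 105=213478.21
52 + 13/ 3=169/ 3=56.33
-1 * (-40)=40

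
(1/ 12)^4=1/ 20736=0.00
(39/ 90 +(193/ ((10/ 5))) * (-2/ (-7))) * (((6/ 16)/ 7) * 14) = 5881/ 280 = 21.00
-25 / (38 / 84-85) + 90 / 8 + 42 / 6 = 263423 / 14204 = 18.55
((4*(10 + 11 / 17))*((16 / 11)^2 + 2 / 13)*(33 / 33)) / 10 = 15204 / 1573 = 9.67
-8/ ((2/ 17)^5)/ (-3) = 1419857/ 12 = 118321.42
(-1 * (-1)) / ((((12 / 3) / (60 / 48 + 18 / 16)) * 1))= 19 / 32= 0.59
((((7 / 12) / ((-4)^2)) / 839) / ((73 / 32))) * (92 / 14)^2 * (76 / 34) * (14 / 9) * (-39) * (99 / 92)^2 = -0.13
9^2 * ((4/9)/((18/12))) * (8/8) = 24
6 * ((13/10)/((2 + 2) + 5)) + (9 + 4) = 208/15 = 13.87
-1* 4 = -4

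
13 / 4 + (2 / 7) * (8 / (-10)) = 423 / 140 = 3.02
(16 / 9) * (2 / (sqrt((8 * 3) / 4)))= 16 * sqrt(6) / 27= 1.45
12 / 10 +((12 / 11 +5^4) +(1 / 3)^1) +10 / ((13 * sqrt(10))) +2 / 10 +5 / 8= sqrt(10) / 13 +829553 / 1320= 628.69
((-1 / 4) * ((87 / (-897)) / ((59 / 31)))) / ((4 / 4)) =899 / 70564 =0.01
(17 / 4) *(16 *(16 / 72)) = 136 / 9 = 15.11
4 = 4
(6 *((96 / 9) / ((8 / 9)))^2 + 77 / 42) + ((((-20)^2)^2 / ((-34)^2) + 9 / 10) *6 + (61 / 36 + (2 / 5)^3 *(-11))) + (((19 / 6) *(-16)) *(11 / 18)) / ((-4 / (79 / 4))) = 1809860236 / 975375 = 1855.55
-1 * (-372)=372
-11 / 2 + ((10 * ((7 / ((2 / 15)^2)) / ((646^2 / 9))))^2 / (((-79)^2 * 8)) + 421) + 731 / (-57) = 42015605642239997195 / 104341118429308416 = 402.68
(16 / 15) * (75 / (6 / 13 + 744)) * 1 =520 / 4839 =0.11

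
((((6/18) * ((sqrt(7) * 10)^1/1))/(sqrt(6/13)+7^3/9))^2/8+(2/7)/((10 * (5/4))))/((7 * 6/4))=24183434632583/8591015014473675- 6019650 * sqrt(78)/2337691160401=0.00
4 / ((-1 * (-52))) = 1 / 13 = 0.08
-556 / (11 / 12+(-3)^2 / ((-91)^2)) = -55250832 / 91199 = -605.83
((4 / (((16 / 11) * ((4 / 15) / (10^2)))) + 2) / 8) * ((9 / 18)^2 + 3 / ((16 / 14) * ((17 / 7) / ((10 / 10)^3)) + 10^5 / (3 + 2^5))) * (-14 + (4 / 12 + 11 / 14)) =-8740340277 / 20926976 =-417.66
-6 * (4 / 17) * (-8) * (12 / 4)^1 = 33.88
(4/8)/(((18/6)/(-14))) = -7/3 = -2.33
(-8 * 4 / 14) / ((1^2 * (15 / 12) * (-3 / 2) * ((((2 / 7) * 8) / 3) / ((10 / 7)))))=16 / 7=2.29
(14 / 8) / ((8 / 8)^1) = 7 / 4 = 1.75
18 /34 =9 /17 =0.53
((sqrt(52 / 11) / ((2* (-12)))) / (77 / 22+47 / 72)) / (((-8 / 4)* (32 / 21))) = 63* sqrt(143) / 105248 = 0.01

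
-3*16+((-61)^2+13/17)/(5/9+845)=-564033/12937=-43.60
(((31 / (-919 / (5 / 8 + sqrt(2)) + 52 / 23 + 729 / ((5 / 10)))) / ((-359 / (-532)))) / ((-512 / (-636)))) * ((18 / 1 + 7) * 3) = 23902476833025 * sqrt(2) / 25917129602194 + 2434032515610675 / 829348147270208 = 4.24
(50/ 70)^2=25/ 49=0.51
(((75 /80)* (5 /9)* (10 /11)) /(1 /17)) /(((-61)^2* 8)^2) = 0.00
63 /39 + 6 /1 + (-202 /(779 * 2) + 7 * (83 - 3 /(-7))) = 591.49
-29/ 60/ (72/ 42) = -203/ 720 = -0.28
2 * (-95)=-190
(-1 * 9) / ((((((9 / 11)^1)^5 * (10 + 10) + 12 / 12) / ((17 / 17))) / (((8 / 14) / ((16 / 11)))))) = -15944049 / 37576868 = -0.42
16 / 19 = 0.84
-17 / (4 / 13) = -221 / 4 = -55.25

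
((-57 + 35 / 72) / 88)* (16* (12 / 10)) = -4069 / 330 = -12.33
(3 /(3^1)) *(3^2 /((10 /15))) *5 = 135 /2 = 67.50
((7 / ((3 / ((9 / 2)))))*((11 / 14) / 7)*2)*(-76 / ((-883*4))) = 627 / 12362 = 0.05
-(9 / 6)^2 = -9 / 4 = -2.25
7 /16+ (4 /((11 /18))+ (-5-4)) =-355 /176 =-2.02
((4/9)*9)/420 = 1/105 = 0.01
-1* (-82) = 82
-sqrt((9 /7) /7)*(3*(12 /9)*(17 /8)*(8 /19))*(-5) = 1020 /133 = 7.67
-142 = -142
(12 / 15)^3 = 64 / 125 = 0.51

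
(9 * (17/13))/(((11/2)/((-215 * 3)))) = -197370/143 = -1380.21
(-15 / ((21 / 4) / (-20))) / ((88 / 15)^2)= 5625 / 3388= 1.66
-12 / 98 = -6 / 49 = -0.12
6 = 6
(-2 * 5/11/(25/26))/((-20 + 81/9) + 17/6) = 312/2695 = 0.12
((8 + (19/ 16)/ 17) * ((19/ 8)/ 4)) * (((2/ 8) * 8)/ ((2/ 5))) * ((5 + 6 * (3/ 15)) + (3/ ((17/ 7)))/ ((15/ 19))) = 6881325/ 36992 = 186.02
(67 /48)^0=1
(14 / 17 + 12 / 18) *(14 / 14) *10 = 14.90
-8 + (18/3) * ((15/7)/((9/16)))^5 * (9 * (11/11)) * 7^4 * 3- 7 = 6553599685/21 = 312076175.48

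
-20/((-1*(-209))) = -20/209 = -0.10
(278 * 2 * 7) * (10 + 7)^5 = 5526083444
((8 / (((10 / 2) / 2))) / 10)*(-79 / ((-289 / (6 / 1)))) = 3792 / 7225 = 0.52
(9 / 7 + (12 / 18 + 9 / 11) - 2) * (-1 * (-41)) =31.59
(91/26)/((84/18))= 3/4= 0.75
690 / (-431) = -690 / 431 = -1.60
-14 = -14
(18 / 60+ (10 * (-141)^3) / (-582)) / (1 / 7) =327044487 / 970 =337159.26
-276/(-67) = 276/67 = 4.12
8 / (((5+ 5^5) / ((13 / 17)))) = 52 / 26605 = 0.00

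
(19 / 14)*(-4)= -38 / 7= -5.43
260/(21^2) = 260/441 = 0.59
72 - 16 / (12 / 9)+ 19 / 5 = 319 / 5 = 63.80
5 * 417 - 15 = 2070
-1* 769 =-769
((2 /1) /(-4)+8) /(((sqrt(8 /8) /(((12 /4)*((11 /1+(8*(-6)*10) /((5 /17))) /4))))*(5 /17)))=-248013 /8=-31001.62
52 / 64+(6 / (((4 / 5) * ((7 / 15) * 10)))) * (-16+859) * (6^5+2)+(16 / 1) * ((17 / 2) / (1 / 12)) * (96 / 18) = 1181208659 / 112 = 10546505.88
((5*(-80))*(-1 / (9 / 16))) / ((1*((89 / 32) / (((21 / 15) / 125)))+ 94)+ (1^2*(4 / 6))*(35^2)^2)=1433600 / 2017530129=0.00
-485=-485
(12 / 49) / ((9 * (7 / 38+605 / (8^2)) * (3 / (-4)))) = -19456 / 5168079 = -0.00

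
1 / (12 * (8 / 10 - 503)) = -5 / 30132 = -0.00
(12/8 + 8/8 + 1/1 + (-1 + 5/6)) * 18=60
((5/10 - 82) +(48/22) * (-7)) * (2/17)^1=-2129/187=-11.39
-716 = -716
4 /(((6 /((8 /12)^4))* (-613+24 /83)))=-0.00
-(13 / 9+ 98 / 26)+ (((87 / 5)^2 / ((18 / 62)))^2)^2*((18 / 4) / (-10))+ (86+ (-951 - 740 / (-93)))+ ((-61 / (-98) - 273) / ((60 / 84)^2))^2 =-3770167109337591424502 / 7083984375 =-532209969666.62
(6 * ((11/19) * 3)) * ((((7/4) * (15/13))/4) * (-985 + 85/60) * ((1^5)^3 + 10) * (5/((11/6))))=-613460925/3952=-155227.97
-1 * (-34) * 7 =238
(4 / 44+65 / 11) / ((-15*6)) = -0.07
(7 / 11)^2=49 / 121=0.40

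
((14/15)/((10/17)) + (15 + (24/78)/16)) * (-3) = -64763/1300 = -49.82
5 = 5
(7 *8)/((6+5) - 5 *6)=-56/19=-2.95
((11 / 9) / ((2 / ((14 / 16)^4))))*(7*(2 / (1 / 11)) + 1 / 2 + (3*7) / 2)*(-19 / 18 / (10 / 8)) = -5519899 / 110592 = -49.91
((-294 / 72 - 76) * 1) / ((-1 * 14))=961 / 168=5.72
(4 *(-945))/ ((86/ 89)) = -168210/ 43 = -3911.86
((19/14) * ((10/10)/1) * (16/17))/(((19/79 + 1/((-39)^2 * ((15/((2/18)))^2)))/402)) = 66905756821800/31337719063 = 2134.99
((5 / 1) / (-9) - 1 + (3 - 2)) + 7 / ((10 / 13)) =769 / 90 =8.54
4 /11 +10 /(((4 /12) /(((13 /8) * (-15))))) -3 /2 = -32225 /44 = -732.39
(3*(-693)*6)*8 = -99792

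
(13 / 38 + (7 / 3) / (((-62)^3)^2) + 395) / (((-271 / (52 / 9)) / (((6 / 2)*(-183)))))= 1015012172652850333 / 219348309766512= 4627.40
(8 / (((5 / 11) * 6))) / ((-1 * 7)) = -44 / 105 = -0.42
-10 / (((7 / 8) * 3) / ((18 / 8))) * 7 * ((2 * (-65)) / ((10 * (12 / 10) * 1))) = 650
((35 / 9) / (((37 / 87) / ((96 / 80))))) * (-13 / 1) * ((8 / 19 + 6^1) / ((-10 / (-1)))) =-321958 / 3515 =-91.60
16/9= 1.78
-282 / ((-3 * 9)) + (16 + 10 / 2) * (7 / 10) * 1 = 2263 / 90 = 25.14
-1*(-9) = 9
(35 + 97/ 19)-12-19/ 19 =515/ 19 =27.11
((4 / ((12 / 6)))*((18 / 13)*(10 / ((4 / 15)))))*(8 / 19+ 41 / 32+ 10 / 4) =1724625 / 3952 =436.39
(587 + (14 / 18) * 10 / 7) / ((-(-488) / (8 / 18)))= 5293 / 9882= 0.54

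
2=2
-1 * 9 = -9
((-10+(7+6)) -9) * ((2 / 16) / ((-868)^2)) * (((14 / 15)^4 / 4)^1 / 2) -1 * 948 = -491955120049 / 518940000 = -948.00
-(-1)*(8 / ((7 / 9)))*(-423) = -30456 / 7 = -4350.86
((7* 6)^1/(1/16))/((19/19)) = 672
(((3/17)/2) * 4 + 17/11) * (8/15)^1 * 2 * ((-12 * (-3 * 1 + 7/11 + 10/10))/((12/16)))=90880/2057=44.18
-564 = -564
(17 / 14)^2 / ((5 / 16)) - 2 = 2.72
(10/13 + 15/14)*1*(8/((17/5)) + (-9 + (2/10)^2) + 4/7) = -601526/54145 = -11.11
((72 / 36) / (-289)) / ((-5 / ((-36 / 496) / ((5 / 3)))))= -0.00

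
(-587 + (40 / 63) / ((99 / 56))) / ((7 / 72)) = -597368 / 99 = -6034.02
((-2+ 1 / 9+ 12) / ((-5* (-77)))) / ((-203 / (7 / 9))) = -13 / 129195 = -0.00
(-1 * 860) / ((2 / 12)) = -5160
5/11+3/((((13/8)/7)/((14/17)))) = 26977/2431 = 11.10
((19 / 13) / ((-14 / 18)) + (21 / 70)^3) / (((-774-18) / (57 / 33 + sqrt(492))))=355813 / 88088000 + 18727 * sqrt(123) / 4004000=0.06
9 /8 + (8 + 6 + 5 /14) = 867 /56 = 15.48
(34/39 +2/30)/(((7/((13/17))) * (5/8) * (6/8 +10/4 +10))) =1952/157675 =0.01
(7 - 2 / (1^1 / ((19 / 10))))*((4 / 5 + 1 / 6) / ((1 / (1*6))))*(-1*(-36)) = 16704 / 25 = 668.16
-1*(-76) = 76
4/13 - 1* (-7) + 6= 173/13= 13.31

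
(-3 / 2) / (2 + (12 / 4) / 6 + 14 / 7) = -1 / 3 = -0.33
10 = 10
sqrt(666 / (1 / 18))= 18 *sqrt(37)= 109.49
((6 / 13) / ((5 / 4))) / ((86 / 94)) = 1128 / 2795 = 0.40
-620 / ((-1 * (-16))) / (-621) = 155 / 2484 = 0.06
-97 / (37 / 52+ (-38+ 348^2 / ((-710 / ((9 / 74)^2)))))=2451358780 / 1006105561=2.44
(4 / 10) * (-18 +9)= -18 / 5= -3.60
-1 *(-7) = 7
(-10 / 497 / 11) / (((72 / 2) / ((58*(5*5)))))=-3625 / 49203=-0.07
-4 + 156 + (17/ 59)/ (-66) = 591871/ 3894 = 152.00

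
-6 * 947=-5682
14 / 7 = 2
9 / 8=1.12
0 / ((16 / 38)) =0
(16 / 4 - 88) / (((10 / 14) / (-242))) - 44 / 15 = 426844 / 15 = 28456.27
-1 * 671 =-671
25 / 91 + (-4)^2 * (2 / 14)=233 / 91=2.56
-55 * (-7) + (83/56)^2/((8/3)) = 9679547/25088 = 385.82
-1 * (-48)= 48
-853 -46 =-899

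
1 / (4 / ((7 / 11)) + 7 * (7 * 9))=7 / 3131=0.00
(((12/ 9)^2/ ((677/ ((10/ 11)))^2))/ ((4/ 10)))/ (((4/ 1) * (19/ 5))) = 5000/ 9483285339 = 0.00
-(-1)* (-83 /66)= -83 /66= -1.26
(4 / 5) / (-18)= -2 / 45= -0.04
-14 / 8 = -7 / 4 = -1.75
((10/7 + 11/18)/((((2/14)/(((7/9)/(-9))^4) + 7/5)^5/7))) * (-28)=-0.00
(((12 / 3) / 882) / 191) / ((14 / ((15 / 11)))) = 0.00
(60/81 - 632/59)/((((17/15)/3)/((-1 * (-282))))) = -7443.15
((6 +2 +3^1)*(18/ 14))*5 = 495/ 7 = 70.71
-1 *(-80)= 80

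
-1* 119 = -119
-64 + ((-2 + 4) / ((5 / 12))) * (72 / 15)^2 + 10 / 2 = 6449 / 125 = 51.59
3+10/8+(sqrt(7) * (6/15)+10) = 2 * sqrt(7)/5+57/4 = 15.31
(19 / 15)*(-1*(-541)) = 10279 / 15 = 685.27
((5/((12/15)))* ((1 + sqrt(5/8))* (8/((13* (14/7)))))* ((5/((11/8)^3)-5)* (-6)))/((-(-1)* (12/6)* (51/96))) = 189000* sqrt(10)/22627 + 756000/22627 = 59.83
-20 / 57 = -0.35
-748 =-748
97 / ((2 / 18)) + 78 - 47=904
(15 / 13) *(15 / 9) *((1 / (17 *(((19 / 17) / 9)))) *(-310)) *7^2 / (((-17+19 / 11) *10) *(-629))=-179025 / 1242904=-0.14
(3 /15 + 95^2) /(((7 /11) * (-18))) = -27577 /35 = -787.91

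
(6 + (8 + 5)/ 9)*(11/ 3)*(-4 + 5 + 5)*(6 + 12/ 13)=14740/ 13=1133.85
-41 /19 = -2.16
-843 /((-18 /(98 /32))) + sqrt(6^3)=6 * sqrt(6) + 13769 /96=158.12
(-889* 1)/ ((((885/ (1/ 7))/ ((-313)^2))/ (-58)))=721639654/ 885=815412.04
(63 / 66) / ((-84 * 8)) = -1 / 704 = -0.00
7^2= 49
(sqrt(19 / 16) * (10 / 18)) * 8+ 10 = 14.84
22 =22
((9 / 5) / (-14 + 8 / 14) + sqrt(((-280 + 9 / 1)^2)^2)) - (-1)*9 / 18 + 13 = 17261776 / 235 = 73454.37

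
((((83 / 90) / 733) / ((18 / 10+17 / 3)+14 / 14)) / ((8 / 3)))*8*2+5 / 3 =465704 / 279273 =1.67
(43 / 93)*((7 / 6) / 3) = 301 / 1674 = 0.18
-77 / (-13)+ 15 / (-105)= 526 / 91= 5.78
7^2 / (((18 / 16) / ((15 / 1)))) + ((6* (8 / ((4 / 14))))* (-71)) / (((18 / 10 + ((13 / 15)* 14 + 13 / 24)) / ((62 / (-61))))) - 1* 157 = 47111437 / 35319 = 1333.88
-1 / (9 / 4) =-4 / 9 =-0.44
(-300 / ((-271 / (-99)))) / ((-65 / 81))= 481140 / 3523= 136.57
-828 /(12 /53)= -3657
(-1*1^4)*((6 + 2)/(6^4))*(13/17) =-0.00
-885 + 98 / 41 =-36187 / 41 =-882.61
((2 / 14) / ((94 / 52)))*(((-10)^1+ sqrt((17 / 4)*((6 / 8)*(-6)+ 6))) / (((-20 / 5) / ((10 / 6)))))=325 / 987-65*sqrt(102) / 7896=0.25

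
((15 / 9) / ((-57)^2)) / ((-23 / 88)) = -440 / 224181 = -0.00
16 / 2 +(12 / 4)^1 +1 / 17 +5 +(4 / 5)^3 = 35213 / 2125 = 16.57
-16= -16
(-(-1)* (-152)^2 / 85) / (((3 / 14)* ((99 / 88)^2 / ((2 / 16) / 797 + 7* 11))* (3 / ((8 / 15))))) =3387769462784 / 246930525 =13719.52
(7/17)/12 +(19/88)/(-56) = 7655/251328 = 0.03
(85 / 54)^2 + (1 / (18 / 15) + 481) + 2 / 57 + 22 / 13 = 350070157 / 720252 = 486.04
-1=-1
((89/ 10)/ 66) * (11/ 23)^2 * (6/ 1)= 0.19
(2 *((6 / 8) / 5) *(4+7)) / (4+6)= 33 / 100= 0.33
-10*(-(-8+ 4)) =-40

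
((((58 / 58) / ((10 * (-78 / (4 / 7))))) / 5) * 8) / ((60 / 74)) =-0.00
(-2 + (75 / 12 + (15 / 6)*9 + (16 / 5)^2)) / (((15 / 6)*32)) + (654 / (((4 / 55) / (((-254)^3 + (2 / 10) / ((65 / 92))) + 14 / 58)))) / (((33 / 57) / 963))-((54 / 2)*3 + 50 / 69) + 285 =-51009282329235243143513 / 208104000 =-245114377086626.13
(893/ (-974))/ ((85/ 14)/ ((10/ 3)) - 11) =12502/ 125159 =0.10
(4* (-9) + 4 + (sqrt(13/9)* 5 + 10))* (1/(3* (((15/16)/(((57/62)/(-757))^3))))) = 905388/64616394942815 - 13718* sqrt(13)/12923278988563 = 0.00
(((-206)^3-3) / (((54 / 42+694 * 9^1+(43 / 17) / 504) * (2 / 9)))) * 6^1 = -2022297440184 / 53526787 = -37781.04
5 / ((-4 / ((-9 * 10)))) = 225 / 2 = 112.50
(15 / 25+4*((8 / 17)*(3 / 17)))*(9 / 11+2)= 41757 / 15895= 2.63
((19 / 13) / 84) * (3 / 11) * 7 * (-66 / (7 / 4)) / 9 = -38 / 273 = -0.14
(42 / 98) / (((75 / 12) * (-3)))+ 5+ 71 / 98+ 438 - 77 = 898419 / 2450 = 366.70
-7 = -7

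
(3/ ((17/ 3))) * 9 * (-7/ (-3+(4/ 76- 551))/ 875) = 1539/ 22365625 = 0.00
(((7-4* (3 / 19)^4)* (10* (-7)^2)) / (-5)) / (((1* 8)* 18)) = -44684227 / 9383112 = -4.76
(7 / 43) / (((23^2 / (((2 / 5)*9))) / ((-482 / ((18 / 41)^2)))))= -2835847 / 1023615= -2.77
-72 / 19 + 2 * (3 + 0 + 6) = 270 / 19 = 14.21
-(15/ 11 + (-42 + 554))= -5647/ 11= -513.36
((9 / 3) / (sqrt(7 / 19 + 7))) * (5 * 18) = 27 * sqrt(665) / 7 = 99.47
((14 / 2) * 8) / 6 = 28 / 3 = 9.33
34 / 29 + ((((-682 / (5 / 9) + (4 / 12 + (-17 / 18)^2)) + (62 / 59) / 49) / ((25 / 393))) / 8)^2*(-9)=-16417157377099077976202141 / 314122599504000000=-52263534.69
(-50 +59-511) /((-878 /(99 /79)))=24849 /34681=0.72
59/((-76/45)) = -2655/76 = -34.93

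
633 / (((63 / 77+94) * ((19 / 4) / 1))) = 27852 / 19817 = 1.41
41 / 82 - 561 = -1121 / 2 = -560.50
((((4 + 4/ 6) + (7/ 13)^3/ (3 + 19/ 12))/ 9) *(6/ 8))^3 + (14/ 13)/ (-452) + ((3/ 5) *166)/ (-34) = -56762263685812376778161/ 19766196998412374367000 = -2.87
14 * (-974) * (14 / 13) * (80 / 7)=-2181760 / 13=-167827.69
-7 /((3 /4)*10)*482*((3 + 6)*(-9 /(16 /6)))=136647 /10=13664.70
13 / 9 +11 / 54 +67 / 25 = 5843 / 1350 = 4.33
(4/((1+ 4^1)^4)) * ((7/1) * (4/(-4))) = -28/625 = -0.04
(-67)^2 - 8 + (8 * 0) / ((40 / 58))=4481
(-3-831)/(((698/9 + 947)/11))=-82566/9221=-8.95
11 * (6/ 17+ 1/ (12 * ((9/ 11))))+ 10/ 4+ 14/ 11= 177229/ 20196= 8.78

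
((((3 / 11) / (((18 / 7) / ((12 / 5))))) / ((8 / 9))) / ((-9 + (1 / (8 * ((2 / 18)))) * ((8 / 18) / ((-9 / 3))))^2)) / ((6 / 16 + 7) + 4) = 0.00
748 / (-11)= -68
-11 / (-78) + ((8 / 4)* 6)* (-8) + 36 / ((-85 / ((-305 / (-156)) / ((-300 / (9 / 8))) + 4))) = -51740513 / 530400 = -97.55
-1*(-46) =46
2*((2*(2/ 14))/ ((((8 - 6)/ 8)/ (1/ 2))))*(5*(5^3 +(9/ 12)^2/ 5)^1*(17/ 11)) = 170153/ 154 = 1104.89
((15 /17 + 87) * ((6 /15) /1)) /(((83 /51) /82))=8856 /5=1771.20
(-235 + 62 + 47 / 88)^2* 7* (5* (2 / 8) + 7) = 1717744.29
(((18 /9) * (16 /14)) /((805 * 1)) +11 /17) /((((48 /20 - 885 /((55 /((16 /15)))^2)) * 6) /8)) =0.42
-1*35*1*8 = -280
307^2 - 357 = 93892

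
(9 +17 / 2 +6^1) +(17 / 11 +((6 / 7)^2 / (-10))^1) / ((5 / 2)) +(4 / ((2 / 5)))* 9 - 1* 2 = 3020793 / 26950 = 112.09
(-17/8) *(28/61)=-119/122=-0.98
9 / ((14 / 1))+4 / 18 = 109 / 126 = 0.87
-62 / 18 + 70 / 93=-751 / 279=-2.69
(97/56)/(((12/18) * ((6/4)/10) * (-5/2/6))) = -291/7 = -41.57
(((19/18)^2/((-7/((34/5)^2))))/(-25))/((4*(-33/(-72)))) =208658/1299375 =0.16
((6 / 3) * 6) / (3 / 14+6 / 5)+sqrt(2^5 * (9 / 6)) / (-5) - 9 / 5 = 1103 / 165 - 4 * sqrt(3) / 5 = 5.30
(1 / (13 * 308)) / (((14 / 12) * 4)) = 3 / 56056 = 0.00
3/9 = 1/3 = 0.33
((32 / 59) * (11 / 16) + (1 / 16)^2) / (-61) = -5691 / 921344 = -0.01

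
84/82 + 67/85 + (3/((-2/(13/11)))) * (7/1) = -812431/76670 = -10.60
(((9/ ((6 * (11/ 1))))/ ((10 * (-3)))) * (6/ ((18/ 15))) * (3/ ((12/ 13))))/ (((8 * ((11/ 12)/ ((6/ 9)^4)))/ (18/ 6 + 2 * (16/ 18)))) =-559/ 58806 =-0.01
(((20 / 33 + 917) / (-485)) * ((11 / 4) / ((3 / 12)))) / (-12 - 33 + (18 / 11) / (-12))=666182 / 1444815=0.46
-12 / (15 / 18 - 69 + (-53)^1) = 72 / 727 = 0.10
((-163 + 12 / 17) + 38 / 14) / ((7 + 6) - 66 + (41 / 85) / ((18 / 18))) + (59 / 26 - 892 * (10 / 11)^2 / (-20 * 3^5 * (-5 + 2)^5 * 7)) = 855855231083 / 161246757672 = 5.31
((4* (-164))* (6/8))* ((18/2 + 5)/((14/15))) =-7380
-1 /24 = -0.04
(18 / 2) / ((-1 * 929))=-9 / 929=-0.01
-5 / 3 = -1.67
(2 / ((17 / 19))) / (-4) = -0.56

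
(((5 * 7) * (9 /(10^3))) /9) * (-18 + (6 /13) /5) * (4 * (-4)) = 16296 /1625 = 10.03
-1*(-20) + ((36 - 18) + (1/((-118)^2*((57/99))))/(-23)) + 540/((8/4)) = 1874114671/6084788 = 308.00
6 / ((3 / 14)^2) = 392 / 3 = 130.67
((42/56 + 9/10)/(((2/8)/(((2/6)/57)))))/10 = 11/2850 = 0.00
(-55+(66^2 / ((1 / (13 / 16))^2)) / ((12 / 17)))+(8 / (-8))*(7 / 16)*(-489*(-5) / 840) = 1028493 / 256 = 4017.55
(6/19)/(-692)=-3/6574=-0.00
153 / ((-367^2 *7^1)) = -0.00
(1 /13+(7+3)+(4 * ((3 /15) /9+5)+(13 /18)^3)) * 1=30.54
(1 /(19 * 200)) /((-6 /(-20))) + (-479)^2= 261562741 /1140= 229441.00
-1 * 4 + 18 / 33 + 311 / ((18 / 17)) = 57473 / 198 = 290.27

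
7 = 7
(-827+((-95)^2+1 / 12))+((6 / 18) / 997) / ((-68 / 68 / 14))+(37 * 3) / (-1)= 96753809 / 11964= 8087.08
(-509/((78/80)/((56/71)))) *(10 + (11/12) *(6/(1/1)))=-17672480/2769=-6382.26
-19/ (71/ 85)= -1615/ 71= -22.75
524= 524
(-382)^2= 145924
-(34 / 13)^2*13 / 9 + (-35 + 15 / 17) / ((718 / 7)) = -7292578 / 714051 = -10.21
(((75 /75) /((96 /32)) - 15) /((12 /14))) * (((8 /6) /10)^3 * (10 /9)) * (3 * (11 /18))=-13552 /164025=-0.08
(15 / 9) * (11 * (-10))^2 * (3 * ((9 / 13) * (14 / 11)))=693000 / 13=53307.69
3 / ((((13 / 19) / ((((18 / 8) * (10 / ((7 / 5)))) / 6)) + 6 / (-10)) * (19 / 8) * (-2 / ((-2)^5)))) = -58.66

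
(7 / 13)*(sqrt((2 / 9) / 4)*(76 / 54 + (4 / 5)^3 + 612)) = 77.92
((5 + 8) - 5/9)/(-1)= -112/9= -12.44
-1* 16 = -16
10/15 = 2/3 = 0.67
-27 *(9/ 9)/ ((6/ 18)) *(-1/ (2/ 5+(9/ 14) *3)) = 5670/ 163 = 34.79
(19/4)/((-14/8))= -19/7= -2.71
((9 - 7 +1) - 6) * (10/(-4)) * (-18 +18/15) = -126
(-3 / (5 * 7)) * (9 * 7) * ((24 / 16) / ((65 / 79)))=-6399 / 650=-9.84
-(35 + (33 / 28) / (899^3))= -712041245053 / 20344035572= -35.00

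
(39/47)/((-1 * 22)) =-39/1034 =-0.04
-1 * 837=-837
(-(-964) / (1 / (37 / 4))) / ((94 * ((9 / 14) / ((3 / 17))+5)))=10.98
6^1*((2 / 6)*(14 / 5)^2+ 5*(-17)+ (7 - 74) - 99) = -37258 / 25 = -1490.32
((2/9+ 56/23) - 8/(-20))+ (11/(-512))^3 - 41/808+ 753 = 10607108071682987/14030450196480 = 756.01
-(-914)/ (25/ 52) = 47528/ 25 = 1901.12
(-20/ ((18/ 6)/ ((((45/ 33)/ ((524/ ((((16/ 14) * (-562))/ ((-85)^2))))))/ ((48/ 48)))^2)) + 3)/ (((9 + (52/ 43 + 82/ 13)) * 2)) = 71256213812388657/ 784625760735756170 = 0.09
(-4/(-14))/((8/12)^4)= 81/56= 1.45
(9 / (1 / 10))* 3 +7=277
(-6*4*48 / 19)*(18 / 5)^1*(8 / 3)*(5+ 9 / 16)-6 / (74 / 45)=-11393433 / 3515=-3241.37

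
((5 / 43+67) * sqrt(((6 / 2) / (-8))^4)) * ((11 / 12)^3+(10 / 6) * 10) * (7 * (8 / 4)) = 101451077 / 44032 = 2304.03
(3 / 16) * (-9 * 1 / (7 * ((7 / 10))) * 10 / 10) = -135 / 392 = -0.34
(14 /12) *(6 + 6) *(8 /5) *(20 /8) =56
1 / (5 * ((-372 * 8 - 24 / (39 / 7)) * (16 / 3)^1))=-39 / 3099520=-0.00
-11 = -11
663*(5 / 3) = 1105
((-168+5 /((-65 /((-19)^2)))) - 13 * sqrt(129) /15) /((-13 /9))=3 * sqrt(129) /5+22905 /169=142.35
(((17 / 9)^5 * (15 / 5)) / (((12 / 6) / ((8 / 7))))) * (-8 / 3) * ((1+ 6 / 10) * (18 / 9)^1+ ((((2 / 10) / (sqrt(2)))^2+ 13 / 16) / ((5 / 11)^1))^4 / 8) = -506.35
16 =16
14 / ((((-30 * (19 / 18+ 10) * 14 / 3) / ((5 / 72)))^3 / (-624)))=39 / 49427116928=0.00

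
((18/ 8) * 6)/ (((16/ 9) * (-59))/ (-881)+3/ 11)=2354913/ 68342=34.46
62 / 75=0.83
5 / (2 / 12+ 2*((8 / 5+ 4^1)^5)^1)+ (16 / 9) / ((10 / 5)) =1653064078 / 1858747869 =0.89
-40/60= -2/3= -0.67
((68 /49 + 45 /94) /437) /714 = 8597 /1437154908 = 0.00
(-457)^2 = 208849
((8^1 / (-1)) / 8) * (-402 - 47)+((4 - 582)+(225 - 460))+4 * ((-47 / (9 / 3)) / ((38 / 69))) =-9078 / 19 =-477.79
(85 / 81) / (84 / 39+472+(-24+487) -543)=1105 / 415044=0.00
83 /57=1.46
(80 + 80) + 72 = 232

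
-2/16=-1/8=-0.12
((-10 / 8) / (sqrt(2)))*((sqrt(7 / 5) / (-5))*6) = 3*sqrt(70) / 20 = 1.25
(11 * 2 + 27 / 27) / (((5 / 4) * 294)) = 46 / 735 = 0.06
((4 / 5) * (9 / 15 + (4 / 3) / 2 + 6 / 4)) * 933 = 51626 / 25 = 2065.04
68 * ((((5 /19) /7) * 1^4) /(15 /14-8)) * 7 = -4760 /1843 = -2.58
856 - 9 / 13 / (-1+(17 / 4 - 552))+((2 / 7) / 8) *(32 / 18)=1538951888 / 1797705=856.06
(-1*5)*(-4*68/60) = 68/3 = 22.67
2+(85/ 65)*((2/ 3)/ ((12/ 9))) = 69/ 26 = 2.65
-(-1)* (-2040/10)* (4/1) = -816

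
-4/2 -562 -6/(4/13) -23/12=-7025/12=-585.42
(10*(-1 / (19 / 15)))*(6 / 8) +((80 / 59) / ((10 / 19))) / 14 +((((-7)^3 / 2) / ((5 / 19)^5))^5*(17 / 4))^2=442815427837255017369923438977862965665788121356408077309606937252019144666996956675868035669967 / 11418887879699468612670898437500000000000000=38779207966871585268576180000000000000000000000000000.00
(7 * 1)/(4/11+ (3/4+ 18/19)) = 5852/1723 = 3.40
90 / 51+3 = 4.76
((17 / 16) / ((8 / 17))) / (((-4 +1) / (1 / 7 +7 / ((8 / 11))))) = -158083 / 21504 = -7.35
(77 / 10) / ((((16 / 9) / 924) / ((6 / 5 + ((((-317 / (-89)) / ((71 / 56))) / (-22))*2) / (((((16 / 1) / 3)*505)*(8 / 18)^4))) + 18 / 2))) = 40811.44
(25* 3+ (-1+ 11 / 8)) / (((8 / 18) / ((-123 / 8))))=-667521 / 256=-2607.50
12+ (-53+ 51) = 10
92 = 92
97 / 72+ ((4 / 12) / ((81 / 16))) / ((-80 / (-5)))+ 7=16235 / 1944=8.35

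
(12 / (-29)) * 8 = -96 / 29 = -3.31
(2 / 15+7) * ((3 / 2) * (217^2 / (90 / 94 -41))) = -236810581 / 18820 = -12582.92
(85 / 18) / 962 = 85 / 17316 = 0.00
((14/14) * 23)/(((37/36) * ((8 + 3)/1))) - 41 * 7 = -115981/407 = -284.97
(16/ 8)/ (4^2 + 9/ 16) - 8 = -2088/ 265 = -7.88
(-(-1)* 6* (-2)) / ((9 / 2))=-8 / 3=-2.67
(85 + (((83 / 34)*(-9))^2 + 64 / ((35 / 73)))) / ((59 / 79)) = 2241249513 / 2387140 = 938.88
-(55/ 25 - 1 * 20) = 89/ 5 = 17.80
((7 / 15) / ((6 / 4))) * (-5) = -14 / 9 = -1.56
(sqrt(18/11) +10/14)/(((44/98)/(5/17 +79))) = 23590/187 +99078 * sqrt(22)/2057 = 352.07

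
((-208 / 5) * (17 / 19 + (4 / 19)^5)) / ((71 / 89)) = -41031496272 / 879015145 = -46.68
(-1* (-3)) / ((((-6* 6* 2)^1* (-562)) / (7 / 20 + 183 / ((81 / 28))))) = 34349 / 7283520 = 0.00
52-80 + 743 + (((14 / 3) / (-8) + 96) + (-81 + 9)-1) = 8849 / 12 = 737.42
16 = 16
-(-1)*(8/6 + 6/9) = 2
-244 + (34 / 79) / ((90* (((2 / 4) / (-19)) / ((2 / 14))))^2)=-1912648826 / 7838775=-244.00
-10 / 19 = -0.53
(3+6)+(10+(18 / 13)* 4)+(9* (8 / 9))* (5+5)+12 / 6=1385 / 13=106.54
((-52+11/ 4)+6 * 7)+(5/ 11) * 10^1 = -2.70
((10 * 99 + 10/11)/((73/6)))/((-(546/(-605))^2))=-181348750/1813539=-100.00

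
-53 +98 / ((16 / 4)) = -57 / 2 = -28.50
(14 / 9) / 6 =7 / 27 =0.26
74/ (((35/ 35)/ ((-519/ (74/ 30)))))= -15570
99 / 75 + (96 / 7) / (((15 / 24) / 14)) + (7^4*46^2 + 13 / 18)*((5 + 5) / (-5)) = -10160724.92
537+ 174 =711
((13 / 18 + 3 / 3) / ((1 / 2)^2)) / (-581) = -0.01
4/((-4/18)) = -18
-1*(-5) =5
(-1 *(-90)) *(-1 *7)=-630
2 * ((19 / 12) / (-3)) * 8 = -76 / 9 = -8.44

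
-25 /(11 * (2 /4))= -50 /11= -4.55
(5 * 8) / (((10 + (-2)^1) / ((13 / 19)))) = 65 / 19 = 3.42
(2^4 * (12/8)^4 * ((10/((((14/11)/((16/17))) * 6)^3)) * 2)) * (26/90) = 4429568/5055477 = 0.88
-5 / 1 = -5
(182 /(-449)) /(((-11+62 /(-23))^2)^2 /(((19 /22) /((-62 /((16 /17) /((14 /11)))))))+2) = 1935380356 /16307859347531341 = 0.00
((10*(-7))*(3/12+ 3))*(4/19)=-910/19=-47.89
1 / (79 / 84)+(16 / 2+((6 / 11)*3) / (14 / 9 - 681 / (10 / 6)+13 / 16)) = 2302603772 / 254171203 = 9.06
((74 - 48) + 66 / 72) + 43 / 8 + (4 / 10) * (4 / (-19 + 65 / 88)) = 6210229 / 192840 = 32.20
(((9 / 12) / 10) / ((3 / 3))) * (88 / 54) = 11 / 90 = 0.12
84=84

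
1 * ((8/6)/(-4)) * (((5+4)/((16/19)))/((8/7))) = -399/128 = -3.12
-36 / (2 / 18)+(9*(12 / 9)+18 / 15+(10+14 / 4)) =-2973 / 10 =-297.30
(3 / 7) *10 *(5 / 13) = 150 / 91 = 1.65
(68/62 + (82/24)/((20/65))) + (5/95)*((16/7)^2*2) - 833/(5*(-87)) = 2945962753/200872560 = 14.67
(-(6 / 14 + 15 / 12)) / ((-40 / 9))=423 / 1120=0.38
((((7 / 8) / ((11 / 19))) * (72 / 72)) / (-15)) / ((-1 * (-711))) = -133 / 938520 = -0.00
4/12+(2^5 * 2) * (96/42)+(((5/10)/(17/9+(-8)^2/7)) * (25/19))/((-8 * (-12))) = 520427101/3549504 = 146.62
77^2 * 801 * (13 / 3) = 20579559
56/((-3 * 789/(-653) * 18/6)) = 36568/7101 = 5.15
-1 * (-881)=881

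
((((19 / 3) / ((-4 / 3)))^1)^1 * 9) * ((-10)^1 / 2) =855 / 4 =213.75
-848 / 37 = -22.92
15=15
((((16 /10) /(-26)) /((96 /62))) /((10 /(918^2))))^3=-37571398479.60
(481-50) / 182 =431 / 182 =2.37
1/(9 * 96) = 1/864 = 0.00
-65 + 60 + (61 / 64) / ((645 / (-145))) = -43049 / 8256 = -5.21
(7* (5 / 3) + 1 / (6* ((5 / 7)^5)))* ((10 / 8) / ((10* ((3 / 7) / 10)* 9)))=183211 / 45000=4.07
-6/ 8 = -3/ 4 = -0.75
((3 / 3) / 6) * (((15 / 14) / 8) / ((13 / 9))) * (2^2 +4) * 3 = 135 / 364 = 0.37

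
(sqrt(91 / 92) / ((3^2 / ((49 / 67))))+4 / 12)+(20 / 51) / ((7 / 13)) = 49 * sqrt(2093) / 27738+379 / 357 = 1.14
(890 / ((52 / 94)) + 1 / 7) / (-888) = -24403 / 13468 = -1.81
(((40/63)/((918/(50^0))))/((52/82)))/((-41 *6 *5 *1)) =-1/1127763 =-0.00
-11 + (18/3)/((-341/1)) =-3757/341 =-11.02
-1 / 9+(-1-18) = -172 / 9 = -19.11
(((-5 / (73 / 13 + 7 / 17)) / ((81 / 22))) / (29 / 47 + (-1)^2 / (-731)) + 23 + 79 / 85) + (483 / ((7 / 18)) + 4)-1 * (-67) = 129634078743613 / 96990592320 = 1336.56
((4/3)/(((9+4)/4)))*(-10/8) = -20/39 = -0.51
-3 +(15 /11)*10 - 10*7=-653 /11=-59.36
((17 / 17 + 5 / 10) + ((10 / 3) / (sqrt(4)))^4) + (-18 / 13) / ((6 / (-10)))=11.52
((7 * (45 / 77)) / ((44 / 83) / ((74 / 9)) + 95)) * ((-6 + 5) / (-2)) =138195 / 6422746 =0.02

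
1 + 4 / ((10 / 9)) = 23 / 5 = 4.60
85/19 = 4.47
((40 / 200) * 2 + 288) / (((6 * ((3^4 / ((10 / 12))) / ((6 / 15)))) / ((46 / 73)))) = 33166 / 266085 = 0.12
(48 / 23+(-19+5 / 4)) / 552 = -1441 / 50784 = -0.03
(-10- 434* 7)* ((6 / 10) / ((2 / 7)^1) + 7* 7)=-778764 / 5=-155752.80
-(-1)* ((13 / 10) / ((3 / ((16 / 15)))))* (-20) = -416 / 45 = -9.24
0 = 0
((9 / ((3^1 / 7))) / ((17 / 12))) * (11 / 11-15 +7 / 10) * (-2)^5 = 6308.89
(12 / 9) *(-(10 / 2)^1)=-6.67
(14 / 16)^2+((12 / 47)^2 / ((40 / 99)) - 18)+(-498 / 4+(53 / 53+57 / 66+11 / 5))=-1069229081 / 7775680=-137.51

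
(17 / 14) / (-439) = -17 / 6146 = -0.00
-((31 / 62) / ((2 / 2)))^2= -1 / 4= -0.25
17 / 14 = 1.21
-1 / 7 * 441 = -63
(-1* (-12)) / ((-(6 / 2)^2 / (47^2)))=-8836 / 3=-2945.33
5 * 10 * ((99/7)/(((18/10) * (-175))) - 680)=-34002.24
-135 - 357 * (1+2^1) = -1206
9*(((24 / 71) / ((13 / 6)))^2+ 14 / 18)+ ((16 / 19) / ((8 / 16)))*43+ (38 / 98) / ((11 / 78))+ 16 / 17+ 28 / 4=13397712993180 / 148318283113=90.33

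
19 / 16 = 1.19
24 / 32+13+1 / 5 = 279 / 20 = 13.95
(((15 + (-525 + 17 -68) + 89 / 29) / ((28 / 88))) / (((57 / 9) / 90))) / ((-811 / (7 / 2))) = 48054600 / 446861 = 107.54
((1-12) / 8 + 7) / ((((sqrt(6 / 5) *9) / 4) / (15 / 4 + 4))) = 17.69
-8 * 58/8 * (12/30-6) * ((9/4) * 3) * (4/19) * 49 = 2148552/95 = 22616.34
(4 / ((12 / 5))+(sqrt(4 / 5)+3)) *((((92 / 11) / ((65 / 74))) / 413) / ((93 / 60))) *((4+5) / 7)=0.11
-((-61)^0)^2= -1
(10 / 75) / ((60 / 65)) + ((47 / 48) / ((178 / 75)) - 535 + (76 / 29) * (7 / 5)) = -1972695953 / 3716640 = -530.77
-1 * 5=-5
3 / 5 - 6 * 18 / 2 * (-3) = 813 / 5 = 162.60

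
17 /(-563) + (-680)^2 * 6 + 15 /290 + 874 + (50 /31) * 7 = 2809349163769 /1012274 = 2775285.31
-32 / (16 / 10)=-20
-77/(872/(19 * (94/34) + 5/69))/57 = -0.08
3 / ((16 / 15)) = 45 / 16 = 2.81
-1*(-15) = 15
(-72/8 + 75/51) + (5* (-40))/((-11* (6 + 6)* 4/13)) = -2923/1122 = -2.61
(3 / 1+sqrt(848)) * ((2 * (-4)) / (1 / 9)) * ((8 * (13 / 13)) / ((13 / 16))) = -36864 * sqrt(53) / 13 -27648 / 13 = -22770.92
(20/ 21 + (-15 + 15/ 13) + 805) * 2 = 432490/ 273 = 1584.21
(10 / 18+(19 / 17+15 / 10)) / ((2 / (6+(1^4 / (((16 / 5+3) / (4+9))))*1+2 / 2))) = 45637 / 3162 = 14.43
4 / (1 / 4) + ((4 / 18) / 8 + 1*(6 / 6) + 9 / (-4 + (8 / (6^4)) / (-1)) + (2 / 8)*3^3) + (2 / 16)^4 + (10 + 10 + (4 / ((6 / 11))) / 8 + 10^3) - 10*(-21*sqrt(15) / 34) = 105*sqrt(15) / 17 + 24940296913 / 23924736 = 1066.37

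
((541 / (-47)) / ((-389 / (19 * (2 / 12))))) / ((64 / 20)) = 51395 / 1755168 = 0.03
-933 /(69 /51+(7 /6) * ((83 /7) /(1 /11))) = -95166 /15659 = -6.08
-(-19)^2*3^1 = -1083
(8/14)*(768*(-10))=-30720/7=-4388.57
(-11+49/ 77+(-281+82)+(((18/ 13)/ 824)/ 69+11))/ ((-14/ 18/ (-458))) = -553988933163/ 4742738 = -116807.83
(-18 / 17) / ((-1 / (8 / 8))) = 18 / 17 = 1.06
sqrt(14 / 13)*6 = 6*sqrt(182) / 13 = 6.23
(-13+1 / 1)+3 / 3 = -11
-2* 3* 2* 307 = -3684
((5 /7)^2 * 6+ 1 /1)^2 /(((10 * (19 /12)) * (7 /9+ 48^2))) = 2138454 /4731374585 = 0.00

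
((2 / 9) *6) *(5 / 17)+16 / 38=788 / 969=0.81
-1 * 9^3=-729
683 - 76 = 607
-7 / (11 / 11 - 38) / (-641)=-7 / 23717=-0.00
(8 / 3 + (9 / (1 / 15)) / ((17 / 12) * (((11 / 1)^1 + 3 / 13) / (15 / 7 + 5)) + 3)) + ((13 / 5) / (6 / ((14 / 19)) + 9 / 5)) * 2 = 29.01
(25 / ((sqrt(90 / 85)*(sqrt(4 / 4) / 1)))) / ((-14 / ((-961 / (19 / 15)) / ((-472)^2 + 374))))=120125*sqrt(34) / 118720056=0.01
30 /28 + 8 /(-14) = 1 /2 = 0.50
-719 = -719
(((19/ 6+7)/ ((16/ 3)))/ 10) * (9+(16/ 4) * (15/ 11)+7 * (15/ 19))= 15921/ 4180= 3.81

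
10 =10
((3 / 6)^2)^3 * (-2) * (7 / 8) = -7 / 256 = -0.03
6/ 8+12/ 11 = 81/ 44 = 1.84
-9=-9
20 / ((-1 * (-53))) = 20 / 53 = 0.38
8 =8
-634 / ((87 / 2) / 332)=-420976 / 87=-4838.80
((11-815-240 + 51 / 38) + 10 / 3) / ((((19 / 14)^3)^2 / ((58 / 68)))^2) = -706152464198525851136 / 36459936661776870153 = -19.37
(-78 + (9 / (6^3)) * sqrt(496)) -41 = -118.07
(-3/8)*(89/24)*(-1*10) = 445/32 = 13.91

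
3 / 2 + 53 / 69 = 313 / 138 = 2.27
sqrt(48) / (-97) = -4 * sqrt(3) / 97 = -0.07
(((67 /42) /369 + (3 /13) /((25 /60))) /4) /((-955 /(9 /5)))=-562283 /2137863000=-0.00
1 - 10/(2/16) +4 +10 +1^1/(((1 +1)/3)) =-127/2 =-63.50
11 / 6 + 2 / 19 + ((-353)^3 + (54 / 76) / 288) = -160464485015 / 3648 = -43986975.06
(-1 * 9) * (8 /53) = -72 /53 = -1.36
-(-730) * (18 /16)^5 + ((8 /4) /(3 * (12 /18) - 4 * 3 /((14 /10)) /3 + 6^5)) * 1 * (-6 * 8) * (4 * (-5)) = 195542919995 /148619264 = 1315.73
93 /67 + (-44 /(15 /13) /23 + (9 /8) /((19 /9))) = 923987 /3513480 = 0.26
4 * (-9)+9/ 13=-35.31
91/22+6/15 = 4.54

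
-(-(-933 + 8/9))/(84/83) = -696287/756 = -921.01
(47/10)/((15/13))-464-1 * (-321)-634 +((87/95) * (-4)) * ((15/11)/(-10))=-24215591/31350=-772.43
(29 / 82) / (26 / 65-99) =-5 / 1394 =-0.00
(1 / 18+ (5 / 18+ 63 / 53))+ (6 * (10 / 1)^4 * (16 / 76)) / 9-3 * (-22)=1481328 / 1007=1471.03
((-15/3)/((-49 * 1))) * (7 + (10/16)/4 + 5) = 1945/1568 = 1.24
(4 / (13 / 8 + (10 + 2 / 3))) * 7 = 672 / 295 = 2.28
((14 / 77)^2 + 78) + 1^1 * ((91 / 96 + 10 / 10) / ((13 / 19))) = 12213529 / 151008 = 80.88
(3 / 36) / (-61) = -1 / 732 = -0.00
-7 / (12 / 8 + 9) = -0.67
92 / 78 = 46 / 39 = 1.18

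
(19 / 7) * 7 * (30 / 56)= 285 / 28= 10.18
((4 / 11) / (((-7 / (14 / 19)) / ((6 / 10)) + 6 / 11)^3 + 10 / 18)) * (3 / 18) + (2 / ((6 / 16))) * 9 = 49300015008 / 1027084009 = 48.00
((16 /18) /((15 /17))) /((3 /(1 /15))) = 136 /6075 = 0.02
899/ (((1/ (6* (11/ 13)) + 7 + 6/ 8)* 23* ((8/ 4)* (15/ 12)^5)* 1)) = 60758016/ 75396875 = 0.81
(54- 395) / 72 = -341 / 72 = -4.74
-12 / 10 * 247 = -1482 / 5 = -296.40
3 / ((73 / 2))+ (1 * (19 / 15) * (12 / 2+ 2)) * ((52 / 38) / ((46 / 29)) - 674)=-6821.04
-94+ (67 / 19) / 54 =-96377 / 1026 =-93.93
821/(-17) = -821/17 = -48.29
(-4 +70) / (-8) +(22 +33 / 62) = 1771 / 124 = 14.28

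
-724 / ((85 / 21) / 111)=-1687644 / 85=-19854.64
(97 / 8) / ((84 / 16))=97 / 42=2.31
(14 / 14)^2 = 1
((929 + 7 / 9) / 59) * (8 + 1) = 8368 / 59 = 141.83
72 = 72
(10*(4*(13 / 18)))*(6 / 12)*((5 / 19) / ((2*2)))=325 / 342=0.95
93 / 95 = 0.98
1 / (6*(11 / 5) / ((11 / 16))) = 5 / 96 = 0.05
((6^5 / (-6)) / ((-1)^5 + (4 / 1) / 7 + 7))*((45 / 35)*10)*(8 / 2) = -233280 / 23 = -10142.61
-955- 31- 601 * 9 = -6395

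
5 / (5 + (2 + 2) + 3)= 5 / 12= 0.42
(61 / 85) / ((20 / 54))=1647 / 850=1.94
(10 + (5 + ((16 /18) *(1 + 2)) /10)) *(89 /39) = 20381 /585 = 34.84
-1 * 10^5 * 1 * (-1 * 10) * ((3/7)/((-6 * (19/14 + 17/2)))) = -500000/69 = -7246.38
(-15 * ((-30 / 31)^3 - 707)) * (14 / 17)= 8744.73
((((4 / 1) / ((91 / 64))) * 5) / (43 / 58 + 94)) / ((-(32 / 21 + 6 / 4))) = -89088 / 1814449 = -0.05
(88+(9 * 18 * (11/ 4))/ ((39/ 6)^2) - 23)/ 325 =12767/ 54925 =0.23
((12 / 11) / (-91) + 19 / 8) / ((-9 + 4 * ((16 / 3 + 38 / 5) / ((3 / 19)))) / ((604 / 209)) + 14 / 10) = 128581785 / 6075875806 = 0.02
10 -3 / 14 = 137 / 14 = 9.79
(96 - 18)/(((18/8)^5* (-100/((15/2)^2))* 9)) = -1664/19683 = -0.08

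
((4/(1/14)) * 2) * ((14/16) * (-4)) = -392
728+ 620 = 1348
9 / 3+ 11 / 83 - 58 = -4554 / 83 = -54.87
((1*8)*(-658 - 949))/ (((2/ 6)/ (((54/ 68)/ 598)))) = -51.22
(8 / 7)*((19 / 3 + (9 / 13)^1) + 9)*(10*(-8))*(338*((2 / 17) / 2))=-29131.65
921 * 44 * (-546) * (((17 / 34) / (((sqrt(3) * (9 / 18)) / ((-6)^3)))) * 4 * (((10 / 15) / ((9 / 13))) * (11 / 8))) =8437420992 * sqrt(3) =14614041842.99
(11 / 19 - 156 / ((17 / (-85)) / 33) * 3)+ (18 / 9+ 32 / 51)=74829287 / 969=77223.21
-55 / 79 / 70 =-11 / 1106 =-0.01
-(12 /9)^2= -16 /9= -1.78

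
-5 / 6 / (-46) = 5 / 276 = 0.02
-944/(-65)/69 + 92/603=327284/901485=0.36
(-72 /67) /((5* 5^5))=-72 /1046875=-0.00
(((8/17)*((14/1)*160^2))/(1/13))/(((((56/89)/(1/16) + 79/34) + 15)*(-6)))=-663470080/49731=-13341.18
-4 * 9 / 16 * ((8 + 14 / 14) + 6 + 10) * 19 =-4275 / 4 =-1068.75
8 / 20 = 0.40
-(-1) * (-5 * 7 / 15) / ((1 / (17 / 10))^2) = -2023 / 300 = -6.74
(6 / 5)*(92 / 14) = 276 / 35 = 7.89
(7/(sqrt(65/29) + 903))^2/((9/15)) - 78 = -65422918438972457/838756441598424 - 2138605*sqrt(1885)/279585480532808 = -78.00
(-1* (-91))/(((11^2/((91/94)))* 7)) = 1183/11374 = 0.10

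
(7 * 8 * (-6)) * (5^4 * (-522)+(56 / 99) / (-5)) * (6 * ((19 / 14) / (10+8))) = 49590017.20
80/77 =1.04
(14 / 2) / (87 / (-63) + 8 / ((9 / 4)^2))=3969 / 113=35.12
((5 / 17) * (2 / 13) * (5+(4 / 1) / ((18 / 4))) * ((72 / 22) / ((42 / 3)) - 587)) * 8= -191567440 / 153153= -1250.82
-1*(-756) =756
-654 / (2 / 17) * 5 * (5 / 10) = -27795 / 2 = -13897.50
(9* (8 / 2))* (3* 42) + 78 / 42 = 31765 / 7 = 4537.86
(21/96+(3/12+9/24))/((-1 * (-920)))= 27/29440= 0.00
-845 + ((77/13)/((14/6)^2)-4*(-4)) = -75340/91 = -827.91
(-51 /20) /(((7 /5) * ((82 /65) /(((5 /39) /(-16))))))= 425 /36736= 0.01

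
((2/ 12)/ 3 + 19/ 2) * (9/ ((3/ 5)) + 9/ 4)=989/ 6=164.83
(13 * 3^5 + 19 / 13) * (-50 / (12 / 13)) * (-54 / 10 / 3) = 308145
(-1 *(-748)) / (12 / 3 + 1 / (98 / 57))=73304 / 449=163.26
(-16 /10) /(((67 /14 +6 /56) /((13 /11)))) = -2912 /7535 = -0.39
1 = 1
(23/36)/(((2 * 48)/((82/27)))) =943/46656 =0.02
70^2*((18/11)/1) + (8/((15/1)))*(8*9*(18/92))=10152504/1265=8025.69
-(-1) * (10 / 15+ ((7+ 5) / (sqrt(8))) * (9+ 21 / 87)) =2 / 3+ 804 * sqrt(2) / 29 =39.87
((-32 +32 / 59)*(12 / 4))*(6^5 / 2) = -21648384 / 59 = -366921.76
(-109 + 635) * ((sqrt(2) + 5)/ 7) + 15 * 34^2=526 * sqrt(2)/ 7 + 124010/ 7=17821.98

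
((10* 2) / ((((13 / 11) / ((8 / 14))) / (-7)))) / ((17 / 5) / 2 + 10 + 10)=-8800 / 2821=-3.12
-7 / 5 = -1.40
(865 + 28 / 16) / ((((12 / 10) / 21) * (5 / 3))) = 72807 / 8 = 9100.88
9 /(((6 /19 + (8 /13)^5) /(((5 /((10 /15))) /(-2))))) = -190473309 /2280280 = -83.53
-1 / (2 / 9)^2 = -20.25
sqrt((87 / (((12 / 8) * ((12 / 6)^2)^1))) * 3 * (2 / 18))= sqrt(174) / 6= 2.20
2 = 2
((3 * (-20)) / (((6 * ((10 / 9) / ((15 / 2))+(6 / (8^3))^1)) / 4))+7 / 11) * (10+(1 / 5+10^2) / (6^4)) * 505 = -1333829715103 / 1050192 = -1270081.77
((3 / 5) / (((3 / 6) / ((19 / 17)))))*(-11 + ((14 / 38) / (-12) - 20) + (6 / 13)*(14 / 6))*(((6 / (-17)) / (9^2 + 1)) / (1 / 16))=2130792 / 770185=2.77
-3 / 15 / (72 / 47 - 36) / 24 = 47 / 194400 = 0.00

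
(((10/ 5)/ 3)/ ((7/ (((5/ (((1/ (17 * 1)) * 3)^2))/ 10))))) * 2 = 578/ 189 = 3.06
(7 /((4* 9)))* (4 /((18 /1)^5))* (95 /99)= 665 /1683605088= 0.00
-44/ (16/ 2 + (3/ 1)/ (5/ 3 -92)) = -5.52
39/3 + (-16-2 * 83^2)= -13781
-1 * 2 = -2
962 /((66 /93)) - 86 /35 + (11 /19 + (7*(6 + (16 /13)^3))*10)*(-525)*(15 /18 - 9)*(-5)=-379679126247271 /32142110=-11812514.06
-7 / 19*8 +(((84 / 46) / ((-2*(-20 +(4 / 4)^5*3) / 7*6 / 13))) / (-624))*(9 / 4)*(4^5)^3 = -23429404040 / 7429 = -3153776.29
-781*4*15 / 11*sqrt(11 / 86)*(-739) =1574070*sqrt(946) / 43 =1125903.46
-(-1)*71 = 71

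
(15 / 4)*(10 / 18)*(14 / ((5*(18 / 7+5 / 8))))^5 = 74049191673856 / 68912248837125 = 1.07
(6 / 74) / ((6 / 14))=7 / 37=0.19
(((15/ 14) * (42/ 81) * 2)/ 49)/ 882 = 5/ 194481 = 0.00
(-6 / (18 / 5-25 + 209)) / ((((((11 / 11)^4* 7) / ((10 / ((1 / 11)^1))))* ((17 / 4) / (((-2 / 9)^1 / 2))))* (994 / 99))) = 36300 / 27738067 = 0.00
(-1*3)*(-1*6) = 18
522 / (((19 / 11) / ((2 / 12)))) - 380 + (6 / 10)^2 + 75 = -120779 / 475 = -254.27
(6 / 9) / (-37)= -2 / 111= -0.02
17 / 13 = 1.31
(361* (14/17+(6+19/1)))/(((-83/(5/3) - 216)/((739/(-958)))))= 585579905/21644094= 27.05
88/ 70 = 44/ 35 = 1.26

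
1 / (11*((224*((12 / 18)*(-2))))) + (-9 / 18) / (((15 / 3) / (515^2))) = -261405763 / 9856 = -26522.50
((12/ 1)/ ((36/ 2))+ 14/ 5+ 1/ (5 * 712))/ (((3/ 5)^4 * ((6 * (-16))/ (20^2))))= -115709375/ 1038096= -111.46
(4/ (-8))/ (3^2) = -1/ 18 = -0.06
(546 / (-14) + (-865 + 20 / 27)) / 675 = -24388 / 18225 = -1.34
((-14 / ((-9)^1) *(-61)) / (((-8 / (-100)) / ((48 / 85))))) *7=-239120 / 51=-4688.63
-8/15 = -0.53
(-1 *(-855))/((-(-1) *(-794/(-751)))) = 642105/794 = 808.70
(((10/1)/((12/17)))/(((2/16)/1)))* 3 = 340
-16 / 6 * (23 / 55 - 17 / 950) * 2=-33464 / 15675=-2.13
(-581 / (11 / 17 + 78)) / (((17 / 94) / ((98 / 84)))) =-27307 / 573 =-47.66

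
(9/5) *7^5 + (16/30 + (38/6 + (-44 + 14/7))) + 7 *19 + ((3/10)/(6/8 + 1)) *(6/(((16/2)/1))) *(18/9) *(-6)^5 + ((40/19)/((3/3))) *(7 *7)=28454.08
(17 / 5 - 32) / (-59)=143 / 295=0.48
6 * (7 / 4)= 21 / 2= 10.50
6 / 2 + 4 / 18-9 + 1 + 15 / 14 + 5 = 163 / 126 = 1.29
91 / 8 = 11.38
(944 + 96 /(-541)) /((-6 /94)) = -23998576 /1623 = -14786.55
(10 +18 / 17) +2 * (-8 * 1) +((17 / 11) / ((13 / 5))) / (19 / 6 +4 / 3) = -4.81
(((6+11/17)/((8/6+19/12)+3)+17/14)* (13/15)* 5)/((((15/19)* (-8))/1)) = -9757241/6083280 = -1.60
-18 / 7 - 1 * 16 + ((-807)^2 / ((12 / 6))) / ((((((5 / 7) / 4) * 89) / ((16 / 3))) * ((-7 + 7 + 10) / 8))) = 1361255326 / 15575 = 87400.02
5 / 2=2.50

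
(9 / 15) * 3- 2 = -1 / 5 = -0.20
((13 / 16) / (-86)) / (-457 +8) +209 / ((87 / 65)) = 8393140171 / 53750688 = 156.15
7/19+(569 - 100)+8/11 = 98250/209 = 470.10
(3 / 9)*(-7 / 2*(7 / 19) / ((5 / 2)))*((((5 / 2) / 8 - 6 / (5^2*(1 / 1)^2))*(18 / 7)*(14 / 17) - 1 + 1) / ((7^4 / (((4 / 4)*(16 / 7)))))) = -348 / 13848625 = -0.00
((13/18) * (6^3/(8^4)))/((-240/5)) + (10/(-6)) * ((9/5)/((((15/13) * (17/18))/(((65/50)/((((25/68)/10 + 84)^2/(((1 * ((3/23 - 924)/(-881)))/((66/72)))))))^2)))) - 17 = -29513786859680460936849412710738417/1736024069837522932859616806912000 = -17.00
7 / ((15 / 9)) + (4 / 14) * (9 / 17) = 2589 / 595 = 4.35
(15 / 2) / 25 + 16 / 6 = 2.97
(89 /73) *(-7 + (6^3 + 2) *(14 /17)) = 261037 /1241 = 210.34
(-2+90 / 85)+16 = 256 / 17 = 15.06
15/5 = 3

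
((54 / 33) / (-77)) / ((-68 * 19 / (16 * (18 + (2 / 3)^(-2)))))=1458 / 273581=0.01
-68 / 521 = -0.13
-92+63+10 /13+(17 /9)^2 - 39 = -67037 /1053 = -63.66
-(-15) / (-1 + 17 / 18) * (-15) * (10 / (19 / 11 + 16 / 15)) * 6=40095000 / 461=86973.97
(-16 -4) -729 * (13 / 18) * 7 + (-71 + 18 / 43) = -324743 / 86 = -3776.08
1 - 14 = -13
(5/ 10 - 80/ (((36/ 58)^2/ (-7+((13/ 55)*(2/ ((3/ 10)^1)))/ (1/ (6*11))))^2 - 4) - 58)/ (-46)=99821500323/ 122447964604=0.82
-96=-96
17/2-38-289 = -318.50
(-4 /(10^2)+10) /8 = 249 /200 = 1.24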